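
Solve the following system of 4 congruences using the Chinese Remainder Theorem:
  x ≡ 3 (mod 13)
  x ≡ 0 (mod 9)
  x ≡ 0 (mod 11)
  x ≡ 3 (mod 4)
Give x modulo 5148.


Product of moduli M = 13 · 9 · 11 · 4 = 5148.
Merge one congruence at a time:
  Start: x ≡ 3 (mod 13).
  Combine with x ≡ 0 (mod 9); new modulus lcm = 117.
    Write x = 3 + 13·t and substitute into x ≡ 0 (mod 9): 13·t ≡ 0 − 3 = -3 (mod 9).
    Reduce coefficients mod 9: 4·t ≡ 6 (mod 9).
    The inverse of 4 mod 9 is 7 (since 4·7 = 28 = 3·9 + 1), so t ≡ 7·6 = 42 ≡ 6 (mod 9).
    Then x = 3 + 13·6 = 81, valid modulo lcm(13, 9) = 117: x ≡ 81 (mod 117).
  Combine with x ≡ 0 (mod 11); new modulus lcm = 1287.
    Write x = 81 + 117·t and substitute into x ≡ 0 (mod 11): 117·t ≡ 0 − 81 = -81 (mod 11).
    Reduce coefficients mod 11: 7·t ≡ 7 (mod 11).
    The inverse of 7 mod 11 is 8 (since 7·8 = 56 = 5·11 + 1), so t ≡ 8·7 = 56 ≡ 1 (mod 11).
    Then x = 81 + 117·1 = 198, valid modulo lcm(117, 11) = 1287: x ≡ 198 (mod 1287).
  Combine with x ≡ 3 (mod 4); new modulus lcm = 5148.
    Write x = 198 + 1287·t and substitute into x ≡ 3 (mod 4): 1287·t ≡ 3 − 198 = -195 (mod 4).
    Reduce coefficients mod 4: 3·t ≡ 1 (mod 4).
    The inverse of 3 mod 4 is 3 (since 3·3 = 9 = 2·4 + 1), so t ≡ 3·1 = 3 ≡ 3 (mod 4).
    Then x = 198 + 1287·3 = 4059, valid modulo lcm(1287, 4) = 5148: x ≡ 4059 (mod 5148).
Verify against each original: 4059 mod 13 = 3, 4059 mod 9 = 0, 4059 mod 11 = 0, 4059 mod 4 = 3.

x ≡ 4059 (mod 5148).


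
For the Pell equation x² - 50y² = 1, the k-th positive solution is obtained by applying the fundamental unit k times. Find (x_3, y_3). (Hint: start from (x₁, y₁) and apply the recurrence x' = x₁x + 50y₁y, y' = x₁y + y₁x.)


Step 1: Find the fundamental solution (x₁, y₁) of x² - 50y² = 1.
  Expand √50 as a continued fraction. a₀ = ⌊√50⌋ = 7; iterate m_{k+1} = d_k·a_k − m_k, d_{k+1} = (50 − m_{k+1}²)/d_k, a_{k+1} = ⌊(a₀ + m_{k+1})/d_{k+1}⌋ (starting m₀ = 0, d₀ = 1), with convergents p_k = a_k·p_{k-1} + p_{k-2}, q_k = a_k·q_{k-1} + q_{k-2} (p₋₁ = 1, q₋₁ = 0):
  k = 0: a₀ = 7; p₀/q₀ = 7/1; p₀² − 50·q₀² = 49 − 50 = -1.
  k = 1: m = 7, d = 1, a = ⌊(7 + 7)/1⌋ = 14; p/q = (14·7 + 1)/(14·1 + 0) = 99/14; p² − 50·q² = 9801 − 9800 = 1.
  The first convergent with p² − 50·q² = 1 gives the fundamental solution (x₁, y₁) = (99, 14).
Step 2: Apply the recurrence (x_{n+1}, y_{n+1}) = (x₁x_n + 50y₁y_n, x₁y_n + y₁x_n) repeatedly.
  From (x_1, y_1) = (99, 14): x_2 = 99·99 + 50·14·14 = 19601; y_2 = 99·14 + 14·99 = 2772.
  From (x_2, y_2) = (19601, 2772): x_3 = 99·19601 + 50·14·2772 = 3880899; y_3 = 99·2772 + 14·19601 = 548842.
Step 3: Verify x_3² - 50·y_3² = 15061377048201 - 15061377048200 = 1 (should be 1). ✓

(x_1, y_1) = (99, 14); (x_3, y_3) = (3880899, 548842).


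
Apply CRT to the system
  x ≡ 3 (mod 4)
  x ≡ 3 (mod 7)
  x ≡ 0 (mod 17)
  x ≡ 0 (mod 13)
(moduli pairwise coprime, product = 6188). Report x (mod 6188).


Product of moduli M = 4 · 7 · 17 · 13 = 6188.
Merge one congruence at a time:
  Start: x ≡ 3 (mod 4).
  Combine with x ≡ 3 (mod 7); new modulus lcm = 28.
    Write x = 3 + 4·t and substitute into x ≡ 3 (mod 7): 4·t ≡ 3 − 3 = 0 (mod 7).
    The inverse of 4 mod 7 is 2 (since 4·2 = 8 = 1·7 + 1), so t ≡ 2·0 = 0 ≡ 0 (mod 7).
    Then x = 3 + 4·0 = 3, valid modulo lcm(4, 7) = 28: x ≡ 3 (mod 28).
  Combine with x ≡ 0 (mod 17); new modulus lcm = 476.
    Write x = 3 + 28·t and substitute into x ≡ 0 (mod 17): 28·t ≡ 0 − 3 = -3 (mod 17).
    Reduce coefficients mod 17: 11·t ≡ 14 (mod 17).
    The inverse of 11 mod 17 is 14 (since 11·14 = 154 = 9·17 + 1), so t ≡ 14·14 = 196 ≡ 9 (mod 17).
    Then x = 3 + 28·9 = 255, valid modulo lcm(28, 17) = 476: x ≡ 255 (mod 476).
  Combine with x ≡ 0 (mod 13); new modulus lcm = 6188.
    Write x = 255 + 476·t and substitute into x ≡ 0 (mod 13): 476·t ≡ 0 − 255 = -255 (mod 13).
    Reduce coefficients mod 13: 8·t ≡ 5 (mod 13).
    The inverse of 8 mod 13 is 5 (since 8·5 = 40 = 3·13 + 1), so t ≡ 5·5 = 25 ≡ 12 (mod 13).
    Then x = 255 + 476·12 = 5967, valid modulo lcm(476, 13) = 6188: x ≡ 5967 (mod 6188).
Verify against each original: 5967 mod 4 = 3, 5967 mod 7 = 3, 5967 mod 17 = 0, 5967 mod 13 = 0.

x ≡ 5967 (mod 6188).


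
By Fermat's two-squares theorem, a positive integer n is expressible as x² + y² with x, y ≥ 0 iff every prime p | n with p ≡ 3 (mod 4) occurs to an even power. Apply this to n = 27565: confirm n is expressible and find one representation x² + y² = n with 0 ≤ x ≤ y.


Step 1: Factor n = 27565 = 5 · 37 · 149.
Step 2: Check the mod-4 condition on each prime factor: 5 ≡ 1 (mod 4), exponent 1; 37 ≡ 1 (mod 4), exponent 1; 149 ≡ 1 (mod 4), exponent 1.
All primes ≡ 3 (mod 4) appear to even exponent (or don't appear), so by the two-squares theorem n IS expressible as a sum of two squares.
Step 3: Build a representation. Here n = 5 · 37 · 149 is a product of primes ≡ 1 (mod 4). Each prime p ≡ 1 (mod 4) is itself a sum of two squares; find a² by testing p − a² for a perfect square:
  5: 5 − 1² = 4 = 2² ⇒ 5 = 1² + 2².
  37: 37 − 1² = 36 = 6² ⇒ 37 = 1² + 6².
  149: 149 − 1² = 148, 149 − 2² = 145, 149 − 3² = 140, 149 − 4² = 133, 149 − 5² = 124, 149 − 6² = 113, 149 − 7² = 100 = 10² ⇒ 149 = 7² + 10².
  Combine using the Brahmagupta–Fibonacci identity (a² + b²)(c² + d²) = (ac − bd)² + (ad + bc)² = (ac + bd)² + (ad − bc)²:
  5 · 37 = 185: from (1² + 2²)(1² + 6²), take (1·1 − 2·6, 1·6 + 2·1) = (1 − 12, 6 + 2) = (-11, 8); dropping signs (only squares matter) gives (11, 8); check 11² + 8² = 121 + 64 = 185 ✓.
  185 · 149 = 27565: from (11² + 8²)(7² + 10²), take (11·7 − 8·10, 11·10 + 8·7) = (77 − 80, 110 + 56) = (-3, 166); dropping signs (only squares matter) gives (3, 166); check 3² + 166² = 9 + 27556 = 27565 ✓.
Step 4: Order so x ≤ y and verify: 3² + 166² = 9 + 27556 = 27565 = n. ✓

n = 27565 = 3² + 166² (one valid representation with x ≤ y).


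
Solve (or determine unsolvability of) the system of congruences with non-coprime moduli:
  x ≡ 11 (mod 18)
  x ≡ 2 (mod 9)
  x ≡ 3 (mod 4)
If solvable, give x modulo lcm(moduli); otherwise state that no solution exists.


Moduli 18, 9, 4 are not pairwise coprime, so CRT works modulo lcm(m_i) when all pairwise compatibility conditions hold.
Pairwise compatibility: gcd(m_i, m_j) must divide a_i - a_j for every pair.
Merge one congruence at a time:
  Start: x ≡ 11 (mod 18).
  Combine with x ≡ 2 (mod 9): gcd(18, 9) = 9; 2 - 11 = -9, which IS divisible by 9, so compatible.
    Write x = 11 + 18·t and substitute into x ≡ 2 (mod 9): 18·t ≡ 2 − 11 = -9 (mod 9).
    Divide the congruence (and modulus) by g = 9: 2·t ≡ -1 (mod 1).
    Modulo 1 every t works; take t = 0.
    Then x = 11 + 18·0 = 11, valid modulo lcm(18, 9) = 18: x ≡ 11 (mod 18).
  Combine with x ≡ 3 (mod 4): gcd(18, 4) = 2; 3 - 11 = -8, which IS divisible by 2, so compatible.
    Write x = 11 + 18·t and substitute into x ≡ 3 (mod 4): 18·t ≡ 3 − 11 = -8 (mod 4).
    Divide the congruence (and modulus) by g = 2: 9·t ≡ -4 (mod 2).
    Reduce coefficients mod 2: 1·t ≡ 0 (mod 2).
    So t ≡ 0 (mod 2).
    Then x = 11 + 18·0 = 11, valid modulo lcm(18, 4) = 36: x ≡ 11 (mod 36).
Verify: 11 mod 18 = 11, 11 mod 9 = 2, 11 mod 4 = 3.

x ≡ 11 (mod 36).


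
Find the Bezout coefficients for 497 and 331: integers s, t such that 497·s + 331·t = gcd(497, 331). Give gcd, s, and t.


Euclidean algorithm on (497, 331) — divide until remainder is 0:
  497 = 1 · 331 + 166
  331 = 1 · 166 + 165
  166 = 1 · 165 + 1
  165 = 165 · 1 + 0
gcd(497, 331) = 1.
Track Bezout coefficients alongside the remainders: start with r₀ = 497 = a·1 + b·0 (s = 1, t = 0) and r₁ = 331 = a·0 + b·1 (s = 0, t = 1); each new remainder r_{k+1} = r_{k-1} − q_k·r_k inherits s_{k+1} = s_{k-1} − q_k·s_k, t_{k+1} = t_{k-1} − q_k·t_k, so r_k = a·s_k + b·t_k at every step:
  q = 1: r = 166, s = 1 − 1·0 = 1, t = 0 − 1·1 = -1  (check: 497·1 + 331·(-1) = 166)
  q = 1: r = 165, s = 0 − 1·1 = -1, t = 1 − 1·(-1) = 2  (check: 497·(-1) + 331·2 = 165)
  q = 1: r = 1, s = 1 − 1·(-1) = 2, t = -1 − 1·2 = -3  (check: 497·2 + 331·(-3) = 1)
The row with r = 1 (the gcd) gives the Bezout coefficients s = 2, t = -3.
Result: 497 · (2) + 331 · (-3) = 1.

gcd(497, 331) = 1; s = 2, t = -3 (check: 497·2 + 331·(-3) = 1).


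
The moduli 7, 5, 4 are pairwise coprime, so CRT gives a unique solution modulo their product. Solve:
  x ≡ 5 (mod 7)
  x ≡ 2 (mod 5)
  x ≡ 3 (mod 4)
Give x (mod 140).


Moduli 7, 5, 4 are pairwise coprime; by CRT there is a unique solution modulo M = 7 · 5 · 4 = 140.
Solve pairwise, accumulating the modulus:
  Start with x ≡ 5 (mod 7).
  Combine with x ≡ 2 (mod 5): since gcd(7, 5) = 1, we get a unique residue mod 35.
    Write x = 5 + 7·t and substitute into x ≡ 2 (mod 5): 7·t ≡ 2 − 5 = -3 (mod 5).
    Reduce coefficients mod 5: 2·t ≡ 2 (mod 5).
    The inverse of 2 mod 5 is 3 (since 2·3 = 6 = 1·5 + 1), so t ≡ 3·2 = 6 ≡ 1 (mod 5).
    Then x = 5 + 7·1 = 12, valid modulo lcm(7, 5) = 35: x ≡ 12 (mod 35).
  Combine with x ≡ 3 (mod 4): since gcd(35, 4) = 1, we get a unique residue mod 140.
    Write x = 12 + 35·t and substitute into x ≡ 3 (mod 4): 35·t ≡ 3 − 12 = -9 (mod 4).
    Reduce coefficients mod 4: 3·t ≡ 3 (mod 4).
    The inverse of 3 mod 4 is 3 (since 3·3 = 9 = 2·4 + 1), so t ≡ 3·3 = 9 ≡ 1 (mod 4).
    Then x = 12 + 35·1 = 47, valid modulo lcm(35, 4) = 140: x ≡ 47 (mod 140).
Verify: 47 mod 7 = 5 ✓, 47 mod 5 = 2 ✓, 47 mod 4 = 3 ✓.

x ≡ 47 (mod 140).


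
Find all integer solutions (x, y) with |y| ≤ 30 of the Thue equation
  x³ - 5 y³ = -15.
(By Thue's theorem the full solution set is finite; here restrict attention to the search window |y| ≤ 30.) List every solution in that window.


The equation is x³ - 5y³ = -15. For fixed y, x³ = 5·y³ − 15, so a solution requires the RHS to be a perfect cube.
Strategy: iterate y from -30 to 30, compute RHS = 5·y³ − 15, and check whether it is a (positive or negative) perfect cube.
Check small values of y:
  y = 0: RHS = -15 is not a perfect cube.
  y = 1: RHS = -10 is not a perfect cube.
  y = -1: RHS = -20 is not a perfect cube.
  y = 2: RHS = 25 is not a perfect cube.
  y = -2: RHS = -55 is not a perfect cube.
  y = 3: RHS = 120 is not a perfect cube.
  y = -3: RHS = -150 is not a perfect cube.
Continuing the search up to |y| = 30 finds no solutions either.
No (x, y) in the scanned range satisfies the equation.

No integer solutions with |y| ≤ 30.


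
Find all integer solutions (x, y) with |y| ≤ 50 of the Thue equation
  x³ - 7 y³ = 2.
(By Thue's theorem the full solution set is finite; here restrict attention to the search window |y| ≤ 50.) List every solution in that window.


The equation is x³ - 7y³ = 2. For fixed y, x³ = 7·y³ + 2, so a solution requires the RHS to be a perfect cube.
Strategy: iterate y from -50 to 50, compute RHS = 7·y³ + 2, and check whether it is a (positive or negative) perfect cube.
Check small values of y:
  y = 0: RHS = 2 is not a perfect cube.
  y = 1: RHS = 9 is not a perfect cube.
  y = -1: RHS = -5 is not a perfect cube.
  y = 2: RHS = 58 is not a perfect cube.
  y = -2: RHS = -54 is not a perfect cube.
  y = 3: RHS = 191 is not a perfect cube.
  y = -3: RHS = -187 is not a perfect cube.
Continuing the search up to |y| = 50 finds no solutions either.
No (x, y) in the scanned range satisfies the equation.

No integer solutions with |y| ≤ 50.


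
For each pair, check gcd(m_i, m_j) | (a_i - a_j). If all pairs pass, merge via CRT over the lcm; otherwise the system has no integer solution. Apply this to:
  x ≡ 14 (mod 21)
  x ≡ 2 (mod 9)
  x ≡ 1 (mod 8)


Moduli 21, 9, 8 are not pairwise coprime, so CRT works modulo lcm(m_i) when all pairwise compatibility conditions hold.
Pairwise compatibility: gcd(m_i, m_j) must divide a_i - a_j for every pair.
Merge one congruence at a time:
  Start: x ≡ 14 (mod 21).
  Combine with x ≡ 2 (mod 9): gcd(21, 9) = 3; 2 - 14 = -12, which IS divisible by 3, so compatible.
    Write x = 14 + 21·t and substitute into x ≡ 2 (mod 9): 21·t ≡ 2 − 14 = -12 (mod 9).
    Divide the congruence (and modulus) by g = 3: 7·t ≡ -4 (mod 3).
    Reduce coefficients mod 3: 1·t ≡ 2 (mod 3).
    So t ≡ 2 (mod 3).
    Then x = 14 + 21·2 = 56, valid modulo lcm(21, 9) = 63: x ≡ 56 (mod 63).
  Combine with x ≡ 1 (mod 8): gcd(63, 8) = 1; 1 - 56 = -55, which IS divisible by 1, so compatible.
    Write x = 56 + 63·t and substitute into x ≡ 1 (mod 8): 63·t ≡ 1 − 56 = -55 (mod 8).
    Reduce coefficients mod 8: 7·t ≡ 1 (mod 8).
    The inverse of 7 mod 8 is 7 (since 7·7 = 49 = 6·8 + 1), so t ≡ 7·1 = 7 ≡ 7 (mod 8).
    Then x = 56 + 63·7 = 497, valid modulo lcm(63, 8) = 504: x ≡ 497 (mod 504).
Verify: 497 mod 21 = 14, 497 mod 9 = 2, 497 mod 8 = 1.

x ≡ 497 (mod 504).


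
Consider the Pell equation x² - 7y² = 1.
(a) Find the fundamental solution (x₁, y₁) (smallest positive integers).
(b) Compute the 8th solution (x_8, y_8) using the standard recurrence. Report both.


Step 1: Find the fundamental solution (x₁, y₁) of x² - 7y² = 1.
  Expand √7 as a continued fraction. a₀ = ⌊√7⌋ = 2; iterate m_{k+1} = d_k·a_k − m_k, d_{k+1} = (7 − m_{k+1}²)/d_k, a_{k+1} = ⌊(a₀ + m_{k+1})/d_{k+1}⌋ (starting m₀ = 0, d₀ = 1), with convergents p_k = a_k·p_{k-1} + p_{k-2}, q_k = a_k·q_{k-1} + q_{k-2} (p₋₁ = 1, q₋₁ = 0):
  k = 0: a₀ = 2; p₀/q₀ = 2/1; p₀² − 7·q₀² = 4 − 7 = -3.
  k = 1: m = 2, d = 3, a = ⌊(2 + 2)/3⌋ = 1; p/q = (1·2 + 1)/(1·1 + 0) = 3/1; p² − 7·q² = 9 − 7 = 2.
  k = 2: m = 1, d = 2, a = ⌊(2 + 1)/2⌋ = 1; p/q = (1·3 + 2)/(1·1 + 1) = 5/2; p² − 7·q² = 25 − 28 = -3.
  k = 3: m = 1, d = 3, a = ⌊(2 + 1)/3⌋ = 1; p/q = (1·5 + 3)/(1·2 + 1) = 8/3; p² − 7·q² = 64 − 63 = 1.
  The first convergent with p² − 7·q² = 1 gives the fundamental solution (x₁, y₁) = (8, 3).
Step 2: Apply the recurrence (x_{n+1}, y_{n+1}) = (x₁x_n + 7y₁y_n, x₁y_n + y₁x_n) repeatedly.
  From (x_1, y_1) = (8, 3): x_2 = 8·8 + 7·3·3 = 127; y_2 = 8·3 + 3·8 = 48.
  From (x_2, y_2) = (127, 48): x_3 = 8·127 + 7·3·48 = 2024; y_3 = 8·48 + 3·127 = 765.
  From (x_3, y_3) = (2024, 765): x_4 = 8·2024 + 7·3·765 = 32257; y_4 = 8·765 + 3·2024 = 12192.
  From (x_4, y_4) = (32257, 12192): x_5 = 8·32257 + 7·3·12192 = 514088; y_5 = 8·12192 + 3·32257 = 194307.
  From (x_5, y_5) = (514088, 194307): x_6 = 8·514088 + 7·3·194307 = 8193151; y_6 = 8·194307 + 3·514088 = 3096720.
  From (x_6, y_6) = (8193151, 3096720): x_7 = 8·8193151 + 7·3·3096720 = 130576328; y_7 = 8·3096720 + 3·8193151 = 49353213.
  From (x_7, y_7) = (130576328, 49353213): x_8 = 8·130576328 + 7·3·49353213 = 2081028097; y_8 = 8·49353213 + 3·130576328 = 786554688.
Step 3: Verify x_8² - 7·y_8² = 4330677940503441409 - 4330677940503441408 = 1 (should be 1). ✓

(x_1, y_1) = (8, 3); (x_8, y_8) = (2081028097, 786554688).


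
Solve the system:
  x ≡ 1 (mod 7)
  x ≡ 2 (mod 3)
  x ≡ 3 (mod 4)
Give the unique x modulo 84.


Moduli 7, 3, 4 are pairwise coprime; by CRT there is a unique solution modulo M = 7 · 3 · 4 = 84.
Solve pairwise, accumulating the modulus:
  Start with x ≡ 1 (mod 7).
  Combine with x ≡ 2 (mod 3): since gcd(7, 3) = 1, we get a unique residue mod 21.
    Write x = 1 + 7·t and substitute into x ≡ 2 (mod 3): 7·t ≡ 2 − 1 = 1 (mod 3).
    Reduce coefficients mod 3: 1·t ≡ 1 (mod 3).
    So t ≡ 1 (mod 3).
    Then x = 1 + 7·1 = 8, valid modulo lcm(7, 3) = 21: x ≡ 8 (mod 21).
  Combine with x ≡ 3 (mod 4): since gcd(21, 4) = 1, we get a unique residue mod 84.
    Write x = 8 + 21·t and substitute into x ≡ 3 (mod 4): 21·t ≡ 3 − 8 = -5 (mod 4).
    Reduce coefficients mod 4: 1·t ≡ 3 (mod 4).
    So t ≡ 3 (mod 4).
    Then x = 8 + 21·3 = 71, valid modulo lcm(21, 4) = 84: x ≡ 71 (mod 84).
Verify: 71 mod 7 = 1 ✓, 71 mod 3 = 2 ✓, 71 mod 4 = 3 ✓.

x ≡ 71 (mod 84).


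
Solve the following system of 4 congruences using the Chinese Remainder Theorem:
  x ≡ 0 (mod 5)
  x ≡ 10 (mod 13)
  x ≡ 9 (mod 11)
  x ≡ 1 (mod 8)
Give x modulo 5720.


Product of moduli M = 5 · 13 · 11 · 8 = 5720.
Merge one congruence at a time:
  Start: x ≡ 0 (mod 5).
  Combine with x ≡ 10 (mod 13); new modulus lcm = 65.
    Write x = 0 + 5·t and substitute into x ≡ 10 (mod 13): 5·t ≡ 10 − 0 = 10 (mod 13).
    The inverse of 5 mod 13 is 8 (since 5·8 = 40 = 3·13 + 1), so t ≡ 8·10 = 80 ≡ 2 (mod 13).
    Then x = 0 + 5·2 = 10, valid modulo lcm(5, 13) = 65: x ≡ 10 (mod 65).
  Combine with x ≡ 9 (mod 11); new modulus lcm = 715.
    Write x = 10 + 65·t and substitute into x ≡ 9 (mod 11): 65·t ≡ 9 − 10 = -1 (mod 11).
    Reduce coefficients mod 11: 10·t ≡ 10 (mod 11).
    The inverse of 10 mod 11 is 10 (since 10·10 = 100 = 9·11 + 1), so t ≡ 10·10 = 100 ≡ 1 (mod 11).
    Then x = 10 + 65·1 = 75, valid modulo lcm(65, 11) = 715: x ≡ 75 (mod 715).
  Combine with x ≡ 1 (mod 8); new modulus lcm = 5720.
    Write x = 75 + 715·t and substitute into x ≡ 1 (mod 8): 715·t ≡ 1 − 75 = -74 (mod 8).
    Reduce coefficients mod 8: 3·t ≡ 6 (mod 8).
    The inverse of 3 mod 8 is 3 (since 3·3 = 9 = 1·8 + 1), so t ≡ 3·6 = 18 ≡ 2 (mod 8).
    Then x = 75 + 715·2 = 1505, valid modulo lcm(715, 8) = 5720: x ≡ 1505 (mod 5720).
Verify against each original: 1505 mod 5 = 0, 1505 mod 13 = 10, 1505 mod 11 = 9, 1505 mod 8 = 1.

x ≡ 1505 (mod 5720).


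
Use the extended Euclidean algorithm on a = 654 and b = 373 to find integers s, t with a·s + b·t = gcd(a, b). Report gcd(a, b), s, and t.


Euclidean algorithm on (654, 373) — divide until remainder is 0:
  654 = 1 · 373 + 281
  373 = 1 · 281 + 92
  281 = 3 · 92 + 5
  92 = 18 · 5 + 2
  5 = 2 · 2 + 1
  2 = 2 · 1 + 0
gcd(654, 373) = 1.
Track Bezout coefficients alongside the remainders: start with r₀ = 654 = a·1 + b·0 (s = 1, t = 0) and r₁ = 373 = a·0 + b·1 (s = 0, t = 1); each new remainder r_{k+1} = r_{k-1} − q_k·r_k inherits s_{k+1} = s_{k-1} − q_k·s_k, t_{k+1} = t_{k-1} − q_k·t_k, so r_k = a·s_k + b·t_k at every step:
  q = 1: r = 281, s = 1 − 1·0 = 1, t = 0 − 1·1 = -1  (check: 654·1 + 373·(-1) = 281)
  q = 1: r = 92, s = 0 − 1·1 = -1, t = 1 − 1·(-1) = 2  (check: 654·(-1) + 373·2 = 92)
  q = 3: r = 5, s = 1 − 3·(-1) = 4, t = -1 − 3·2 = -7  (check: 654·4 + 373·(-7) = 5)
  q = 18: r = 2, s = -1 − 18·4 = -73, t = 2 − 18·(-7) = 128  (check: 654·(-73) + 373·128 = 2)
  q = 2: r = 1, s = 4 − 2·(-73) = 150, t = -7 − 2·128 = -263  (check: 654·150 + 373·(-263) = 1)
The row with r = 1 (the gcd) gives the Bezout coefficients s = 150, t = -263.
Result: 654 · (150) + 373 · (-263) = 1.

gcd(654, 373) = 1; s = 150, t = -263 (check: 654·150 + 373·(-263) = 1).


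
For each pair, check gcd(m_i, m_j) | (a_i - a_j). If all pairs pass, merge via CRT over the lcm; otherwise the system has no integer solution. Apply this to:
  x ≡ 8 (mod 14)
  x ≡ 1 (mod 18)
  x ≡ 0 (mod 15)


Moduli 14, 18, 15 are not pairwise coprime, so CRT works modulo lcm(m_i) when all pairwise compatibility conditions hold.
Pairwise compatibility: gcd(m_i, m_j) must divide a_i - a_j for every pair.
Merge one congruence at a time:
  Start: x ≡ 8 (mod 14).
  Combine with x ≡ 1 (mod 18): gcd(14, 18) = 2, and 1 - 8 = -7 is NOT divisible by 2.
    ⇒ system is inconsistent (no integer solution).

No solution (the system is inconsistent).


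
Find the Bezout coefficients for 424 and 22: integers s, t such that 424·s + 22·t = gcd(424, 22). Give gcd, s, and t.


Euclidean algorithm on (424, 22) — divide until remainder is 0:
  424 = 19 · 22 + 6
  22 = 3 · 6 + 4
  6 = 1 · 4 + 2
  4 = 2 · 2 + 0
gcd(424, 22) = 2.
Track Bezout coefficients alongside the remainders: start with r₀ = 424 = a·1 + b·0 (s = 1, t = 0) and r₁ = 22 = a·0 + b·1 (s = 0, t = 1); each new remainder r_{k+1} = r_{k-1} − q_k·r_k inherits s_{k+1} = s_{k-1} − q_k·s_k, t_{k+1} = t_{k-1} − q_k·t_k, so r_k = a·s_k + b·t_k at every step:
  q = 19: r = 6, s = 1 − 19·0 = 1, t = 0 − 19·1 = -19  (check: 424·1 + 22·(-19) = 6)
  q = 3: r = 4, s = 0 − 3·1 = -3, t = 1 − 3·(-19) = 58  (check: 424·(-3) + 22·58 = 4)
  q = 1: r = 2, s = 1 − 1·(-3) = 4, t = -19 − 1·58 = -77  (check: 424·4 + 22·(-77) = 2)
The row with r = 2 (the gcd) gives the Bezout coefficients s = 4, t = -77.
Result: 424 · (4) + 22 · (-77) = 2.

gcd(424, 22) = 2; s = 4, t = -77 (check: 424·4 + 22·(-77) = 2).


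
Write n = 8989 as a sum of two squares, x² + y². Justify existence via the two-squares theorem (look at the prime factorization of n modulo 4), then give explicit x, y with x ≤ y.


Step 1: Factor n = 8989 = 89 · 101.
Step 2: Check the mod-4 condition on each prime factor: 89 ≡ 1 (mod 4), exponent 1; 101 ≡ 1 (mod 4), exponent 1.
All primes ≡ 3 (mod 4) appear to even exponent (or don't appear), so by the two-squares theorem n IS expressible as a sum of two squares.
Step 3: Build a representation. Here n = 89 · 101 is a product of primes ≡ 1 (mod 4). Each prime p ≡ 1 (mod 4) is itself a sum of two squares; find a² by testing p − a² for a perfect square:
  89: 89 − 1² = 88, 89 − 2² = 85, 89 − 3² = 80, 89 − 4² = 73, 89 − 5² = 64 = 8² ⇒ 89 = 5² + 8².
  101: 101 − 1² = 100 = 10² ⇒ 101 = 1² + 10².
  Combine using the Brahmagupta–Fibonacci identity (a² + b²)(c² + d²) = (ac − bd)² + (ad + bc)² = (ac + bd)² + (ad − bc)²:
  89 · 101 = 8989: from (5² + 8²)(1² + 10²), take (5·1 − 8·10, 5·10 + 8·1) = (5 − 80, 50 + 8) = (-75, 58); dropping signs (only squares matter) gives (75, 58); check 75² + 58² = 5625 + 3364 = 8989 ✓.
Step 4: Order so x ≤ y and verify: 58² + 75² = 3364 + 5625 = 8989 = n. ✓

n = 8989 = 58² + 75² (one valid representation with x ≤ y).


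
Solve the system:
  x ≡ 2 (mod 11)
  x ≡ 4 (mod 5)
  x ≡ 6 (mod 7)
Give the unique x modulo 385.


Moduli 11, 5, 7 are pairwise coprime; by CRT there is a unique solution modulo M = 11 · 5 · 7 = 385.
Solve pairwise, accumulating the modulus:
  Start with x ≡ 2 (mod 11).
  Combine with x ≡ 4 (mod 5): since gcd(11, 5) = 1, we get a unique residue mod 55.
    Write x = 2 + 11·t and substitute into x ≡ 4 (mod 5): 11·t ≡ 4 − 2 = 2 (mod 5).
    Reduce coefficients mod 5: 1·t ≡ 2 (mod 5).
    So t ≡ 2 (mod 5).
    Then x = 2 + 11·2 = 24, valid modulo lcm(11, 5) = 55: x ≡ 24 (mod 55).
  Combine with x ≡ 6 (mod 7): since gcd(55, 7) = 1, we get a unique residue mod 385.
    Write x = 24 + 55·t and substitute into x ≡ 6 (mod 7): 55·t ≡ 6 − 24 = -18 (mod 7).
    Reduce coefficients mod 7: 6·t ≡ 3 (mod 7).
    The inverse of 6 mod 7 is 6 (since 6·6 = 36 = 5·7 + 1), so t ≡ 6·3 = 18 ≡ 4 (mod 7).
    Then x = 24 + 55·4 = 244, valid modulo lcm(55, 7) = 385: x ≡ 244 (mod 385).
Verify: 244 mod 11 = 2 ✓, 244 mod 5 = 4 ✓, 244 mod 7 = 6 ✓.

x ≡ 244 (mod 385).


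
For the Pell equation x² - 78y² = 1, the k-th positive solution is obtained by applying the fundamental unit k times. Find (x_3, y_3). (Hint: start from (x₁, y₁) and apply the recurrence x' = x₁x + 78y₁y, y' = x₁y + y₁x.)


Step 1: Find the fundamental solution (x₁, y₁) of x² - 78y² = 1.
  Expand √78 as a continued fraction. a₀ = ⌊√78⌋ = 8; iterate m_{k+1} = d_k·a_k − m_k, d_{k+1} = (78 − m_{k+1}²)/d_k, a_{k+1} = ⌊(a₀ + m_{k+1})/d_{k+1}⌋ (starting m₀ = 0, d₀ = 1), with convergents p_k = a_k·p_{k-1} + p_{k-2}, q_k = a_k·q_{k-1} + q_{k-2} (p₋₁ = 1, q₋₁ = 0):
  k = 0: a₀ = 8; p₀/q₀ = 8/1; p₀² − 78·q₀² = 64 − 78 = -14.
  k = 1: m = 8, d = 14, a = ⌊(8 + 8)/14⌋ = 1; p/q = (1·8 + 1)/(1·1 + 0) = 9/1; p² − 78·q² = 81 − 78 = 3.
  k = 2: m = 6, d = 3, a = ⌊(8 + 6)/3⌋ = 4; p/q = (4·9 + 8)/(4·1 + 1) = 44/5; p² − 78·q² = 1936 − 1950 = -14.
  k = 3: m = 6, d = 14, a = ⌊(8 + 6)/14⌋ = 1; p/q = (1·44 + 9)/(1·5 + 1) = 53/6; p² − 78·q² = 2809 − 2808 = 1.
  The first convergent with p² − 78·q² = 1 gives the fundamental solution (x₁, y₁) = (53, 6).
Step 2: Apply the recurrence (x_{n+1}, y_{n+1}) = (x₁x_n + 78y₁y_n, x₁y_n + y₁x_n) repeatedly.
  From (x_1, y_1) = (53, 6): x_2 = 53·53 + 78·6·6 = 5617; y_2 = 53·6 + 6·53 = 636.
  From (x_2, y_2) = (5617, 636): x_3 = 53·5617 + 78·6·636 = 595349; y_3 = 53·636 + 6·5617 = 67410.
Step 3: Verify x_3² - 78·y_3² = 354440431801 - 354440431800 = 1 (should be 1). ✓

(x_1, y_1) = (53, 6); (x_3, y_3) = (595349, 67410).


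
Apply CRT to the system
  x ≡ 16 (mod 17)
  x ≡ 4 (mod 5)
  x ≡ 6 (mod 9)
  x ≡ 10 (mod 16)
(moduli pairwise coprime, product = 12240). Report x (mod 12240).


Product of moduli M = 17 · 5 · 9 · 16 = 12240.
Merge one congruence at a time:
  Start: x ≡ 16 (mod 17).
  Combine with x ≡ 4 (mod 5); new modulus lcm = 85.
    Write x = 16 + 17·t and substitute into x ≡ 4 (mod 5): 17·t ≡ 4 − 16 = -12 (mod 5).
    Reduce coefficients mod 5: 2·t ≡ 3 (mod 5).
    The inverse of 2 mod 5 is 3 (since 2·3 = 6 = 1·5 + 1), so t ≡ 3·3 = 9 ≡ 4 (mod 5).
    Then x = 16 + 17·4 = 84, valid modulo lcm(17, 5) = 85: x ≡ 84 (mod 85).
  Combine with x ≡ 6 (mod 9); new modulus lcm = 765.
    Write x = 84 + 85·t and substitute into x ≡ 6 (mod 9): 85·t ≡ 6 − 84 = -78 (mod 9).
    Reduce coefficients mod 9: 4·t ≡ 3 (mod 9).
    The inverse of 4 mod 9 is 7 (since 4·7 = 28 = 3·9 + 1), so t ≡ 7·3 = 21 ≡ 3 (mod 9).
    Then x = 84 + 85·3 = 339, valid modulo lcm(85, 9) = 765: x ≡ 339 (mod 765).
  Combine with x ≡ 10 (mod 16); new modulus lcm = 12240.
    Write x = 339 + 765·t and substitute into x ≡ 10 (mod 16): 765·t ≡ 10 − 339 = -329 (mod 16).
    Reduce coefficients mod 16: 13·t ≡ 7 (mod 16).
    The inverse of 13 mod 16 is 5 (since 13·5 = 65 = 4·16 + 1), so t ≡ 5·7 = 35 ≡ 3 (mod 16).
    Then x = 339 + 765·3 = 2634, valid modulo lcm(765, 16) = 12240: x ≡ 2634 (mod 12240).
Verify against each original: 2634 mod 17 = 16, 2634 mod 5 = 4, 2634 mod 9 = 6, 2634 mod 16 = 10.

x ≡ 2634 (mod 12240).


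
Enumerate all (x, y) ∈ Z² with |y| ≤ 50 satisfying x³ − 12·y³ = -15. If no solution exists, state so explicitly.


The equation is x³ - 12y³ = -15. For fixed y, x³ = 12·y³ − 15, so a solution requires the RHS to be a perfect cube.
Strategy: iterate y from -50 to 50, compute RHS = 12·y³ − 15, and check whether it is a (positive or negative) perfect cube.
Check small values of y:
  y = 0: RHS = -15 is not a perfect cube.
  y = 1: RHS = -3 is not a perfect cube.
  y = -1: RHS = -27 = (-3)³ ⇒ x = -3 works.
  y = 2: RHS = 81 is not a perfect cube.
  y = -2: RHS = -111 is not a perfect cube.
  y = 3: RHS = 309 is not a perfect cube.
  y = -3: RHS = -339 is not a perfect cube.
Continuing the search up to |y| = 50 finds no further solutions beyond those listed.
Collected solutions: (-3, -1).

Solutions (with |y| ≤ 50): (-3, -1).


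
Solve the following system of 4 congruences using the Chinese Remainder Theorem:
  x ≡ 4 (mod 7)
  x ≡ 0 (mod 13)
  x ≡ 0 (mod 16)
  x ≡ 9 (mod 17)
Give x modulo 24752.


Product of moduli M = 7 · 13 · 16 · 17 = 24752.
Merge one congruence at a time:
  Start: x ≡ 4 (mod 7).
  Combine with x ≡ 0 (mod 13); new modulus lcm = 91.
    Write x = 4 + 7·t and substitute into x ≡ 0 (mod 13): 7·t ≡ 0 − 4 = -4 (mod 13).
    Reduce coefficients mod 13: 7·t ≡ 9 (mod 13).
    The inverse of 7 mod 13 is 2 (since 7·2 = 14 = 1·13 + 1), so t ≡ 2·9 = 18 ≡ 5 (mod 13).
    Then x = 4 + 7·5 = 39, valid modulo lcm(7, 13) = 91: x ≡ 39 (mod 91).
  Combine with x ≡ 0 (mod 16); new modulus lcm = 1456.
    Write x = 39 + 91·t and substitute into x ≡ 0 (mod 16): 91·t ≡ 0 − 39 = -39 (mod 16).
    Reduce coefficients mod 16: 11·t ≡ 9 (mod 16).
    The inverse of 11 mod 16 is 3 (since 11·3 = 33 = 2·16 + 1), so t ≡ 3·9 = 27 ≡ 11 (mod 16).
    Then x = 39 + 91·11 = 1040, valid modulo lcm(91, 16) = 1456: x ≡ 1040 (mod 1456).
  Combine with x ≡ 9 (mod 17); new modulus lcm = 24752.
    Write x = 1040 + 1456·t and substitute into x ≡ 9 (mod 17): 1456·t ≡ 9 − 1040 = -1031 (mod 17).
    Reduce coefficients mod 17: 11·t ≡ 6 (mod 17).
    The inverse of 11 mod 17 is 14 (since 11·14 = 154 = 9·17 + 1), so t ≡ 14·6 = 84 ≡ 16 (mod 17).
    Then x = 1040 + 1456·16 = 24336, valid modulo lcm(1456, 17) = 24752: x ≡ 24336 (mod 24752).
Verify against each original: 24336 mod 7 = 4, 24336 mod 13 = 0, 24336 mod 16 = 0, 24336 mod 17 = 9.

x ≡ 24336 (mod 24752).


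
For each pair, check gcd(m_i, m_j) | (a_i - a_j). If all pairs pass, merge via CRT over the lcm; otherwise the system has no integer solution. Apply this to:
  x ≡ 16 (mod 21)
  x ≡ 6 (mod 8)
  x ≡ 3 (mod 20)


Moduli 21, 8, 20 are not pairwise coprime, so CRT works modulo lcm(m_i) when all pairwise compatibility conditions hold.
Pairwise compatibility: gcd(m_i, m_j) must divide a_i - a_j for every pair.
Merge one congruence at a time:
  Start: x ≡ 16 (mod 21).
  Combine with x ≡ 6 (mod 8): gcd(21, 8) = 1; 6 - 16 = -10, which IS divisible by 1, so compatible.
    Write x = 16 + 21·t and substitute into x ≡ 6 (mod 8): 21·t ≡ 6 − 16 = -10 (mod 8).
    Reduce coefficients mod 8: 5·t ≡ 6 (mod 8).
    The inverse of 5 mod 8 is 5 (since 5·5 = 25 = 3·8 + 1), so t ≡ 5·6 = 30 ≡ 6 (mod 8).
    Then x = 16 + 21·6 = 142, valid modulo lcm(21, 8) = 168: x ≡ 142 (mod 168).
  Combine with x ≡ 3 (mod 20): gcd(168, 20) = 4, and 3 - 142 = -139 is NOT divisible by 4.
    ⇒ system is inconsistent (no integer solution).

No solution (the system is inconsistent).


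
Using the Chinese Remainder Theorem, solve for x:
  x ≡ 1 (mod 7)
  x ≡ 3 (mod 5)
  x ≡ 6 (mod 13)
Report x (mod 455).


Moduli 7, 5, 13 are pairwise coprime; by CRT there is a unique solution modulo M = 7 · 5 · 13 = 455.
Solve pairwise, accumulating the modulus:
  Start with x ≡ 1 (mod 7).
  Combine with x ≡ 3 (mod 5): since gcd(7, 5) = 1, we get a unique residue mod 35.
    Write x = 1 + 7·t and substitute into x ≡ 3 (mod 5): 7·t ≡ 3 − 1 = 2 (mod 5).
    Reduce coefficients mod 5: 2·t ≡ 2 (mod 5).
    The inverse of 2 mod 5 is 3 (since 2·3 = 6 = 1·5 + 1), so t ≡ 3·2 = 6 ≡ 1 (mod 5).
    Then x = 1 + 7·1 = 8, valid modulo lcm(7, 5) = 35: x ≡ 8 (mod 35).
  Combine with x ≡ 6 (mod 13): since gcd(35, 13) = 1, we get a unique residue mod 455.
    Write x = 8 + 35·t and substitute into x ≡ 6 (mod 13): 35·t ≡ 6 − 8 = -2 (mod 13).
    Reduce coefficients mod 13: 9·t ≡ 11 (mod 13).
    The inverse of 9 mod 13 is 3 (since 9·3 = 27 = 2·13 + 1), so t ≡ 3·11 = 33 ≡ 7 (mod 13).
    Then x = 8 + 35·7 = 253, valid modulo lcm(35, 13) = 455: x ≡ 253 (mod 455).
Verify: 253 mod 7 = 1 ✓, 253 mod 5 = 3 ✓, 253 mod 13 = 6 ✓.

x ≡ 253 (mod 455).


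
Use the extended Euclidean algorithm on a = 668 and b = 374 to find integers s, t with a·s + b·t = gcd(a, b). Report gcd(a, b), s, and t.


Euclidean algorithm on (668, 374) — divide until remainder is 0:
  668 = 1 · 374 + 294
  374 = 1 · 294 + 80
  294 = 3 · 80 + 54
  80 = 1 · 54 + 26
  54 = 2 · 26 + 2
  26 = 13 · 2 + 0
gcd(668, 374) = 2.
Track Bezout coefficients alongside the remainders: start with r₀ = 668 = a·1 + b·0 (s = 1, t = 0) and r₁ = 374 = a·0 + b·1 (s = 0, t = 1); each new remainder r_{k+1} = r_{k-1} − q_k·r_k inherits s_{k+1} = s_{k-1} − q_k·s_k, t_{k+1} = t_{k-1} − q_k·t_k, so r_k = a·s_k + b·t_k at every step:
  q = 1: r = 294, s = 1 − 1·0 = 1, t = 0 − 1·1 = -1  (check: 668·1 + 374·(-1) = 294)
  q = 1: r = 80, s = 0 − 1·1 = -1, t = 1 − 1·(-1) = 2  (check: 668·(-1) + 374·2 = 80)
  q = 3: r = 54, s = 1 − 3·(-1) = 4, t = -1 − 3·2 = -7  (check: 668·4 + 374·(-7) = 54)
  q = 1: r = 26, s = -1 − 1·4 = -5, t = 2 − 1·(-7) = 9  (check: 668·(-5) + 374·9 = 26)
  q = 2: r = 2, s = 4 − 2·(-5) = 14, t = -7 − 2·9 = -25  (check: 668·14 + 374·(-25) = 2)
The row with r = 2 (the gcd) gives the Bezout coefficients s = 14, t = -25.
Result: 668 · (14) + 374 · (-25) = 2.

gcd(668, 374) = 2; s = 14, t = -25 (check: 668·14 + 374·(-25) = 2).


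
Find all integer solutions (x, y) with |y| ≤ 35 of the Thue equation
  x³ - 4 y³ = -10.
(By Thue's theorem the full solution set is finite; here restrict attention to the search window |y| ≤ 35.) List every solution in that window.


The equation is x³ - 4y³ = -10. For fixed y, x³ = 4·y³ − 10, so a solution requires the RHS to be a perfect cube.
Strategy: iterate y from -35 to 35, compute RHS = 4·y³ − 10, and check whether it is a (positive or negative) perfect cube.
Check small values of y:
  y = 0: RHS = -10 is not a perfect cube.
  y = 1: RHS = -6 is not a perfect cube.
  y = -1: RHS = -14 is not a perfect cube.
  y = 2: RHS = 22 is not a perfect cube.
  y = -2: RHS = -42 is not a perfect cube.
  y = 3: RHS = 98 is not a perfect cube.
  y = -3: RHS = -118 is not a perfect cube.
Continuing the search up to |y| = 35 finds no solutions either.
No (x, y) in the scanned range satisfies the equation.

No integer solutions with |y| ≤ 35.


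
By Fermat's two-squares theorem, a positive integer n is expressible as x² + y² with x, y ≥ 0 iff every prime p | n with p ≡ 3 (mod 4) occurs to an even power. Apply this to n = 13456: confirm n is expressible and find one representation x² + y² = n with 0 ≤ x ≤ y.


Step 1: Factor n = 13456 = 2^4 · 29^2.
Step 2: Check the mod-4 condition on each prime factor: 2 = 2 (special); 29 ≡ 1 (mod 4), exponent 2.
All primes ≡ 3 (mod 4) appear to even exponent (or don't appear), so by the two-squares theorem n IS expressible as a sum of two squares.
Step 3: Build a representation. Group n = k² · m with k = 4 and m = 29 · 29 = 841 (a product of primes ≡ 1 (mod 4)); a representation of m scales to one of n via (k·x)² + (k·y)² = k²(x² + y²). Each prime p ≡ 1 (mod 4) is itself a sum of two squares; find a² by testing p − a² for a perfect square:
  29: 29 − 1² = 28, 29 − 2² = 25 = 5² ⇒ 29 = 2² + 5².
  Combine using the Brahmagupta–Fibonacci identity (a² + b²)(c² + d²) = (ac − bd)² + (ad + bc)² = (ac + bd)² + (ad − bc)²:
  29 · 29 = 841: from (2² + 5²)(2² + 5²), take (2·2 − 5·5, 2·5 + 5·2) = (4 − 25, 10 + 10) = (-21, 20); dropping signs (only squares matter) gives (21, 20); check 21² + 20² = 441 + 400 = 841 ✓.
  Scale by k = 4: (4·21, 4·20) = (84, 80).
Step 4: Order so x ≤ y and verify: 80² + 84² = 6400 + 7056 = 13456 = n. ✓

n = 13456 = 80² + 84² (one valid representation with x ≤ y).


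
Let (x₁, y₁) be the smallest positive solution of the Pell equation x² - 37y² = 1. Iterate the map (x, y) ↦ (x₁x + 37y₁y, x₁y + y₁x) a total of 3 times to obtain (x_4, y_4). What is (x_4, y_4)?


Step 1: Find the fundamental solution (x₁, y₁) of x² - 37y² = 1.
  Expand √37 as a continued fraction. a₀ = ⌊√37⌋ = 6; iterate m_{k+1} = d_k·a_k − m_k, d_{k+1} = (37 − m_{k+1}²)/d_k, a_{k+1} = ⌊(a₀ + m_{k+1})/d_{k+1}⌋ (starting m₀ = 0, d₀ = 1), with convergents p_k = a_k·p_{k-1} + p_{k-2}, q_k = a_k·q_{k-1} + q_{k-2} (p₋₁ = 1, q₋₁ = 0):
  k = 0: a₀ = 6; p₀/q₀ = 6/1; p₀² − 37·q₀² = 36 − 37 = -1.
  k = 1: m = 6, d = 1, a = ⌊(6 + 6)/1⌋ = 12; p/q = (12·6 + 1)/(12·1 + 0) = 73/12; p² − 37·q² = 5329 − 5328 = 1.
  The first convergent with p² − 37·q² = 1 gives the fundamental solution (x₁, y₁) = (73, 12).
Step 2: Apply the recurrence (x_{n+1}, y_{n+1}) = (x₁x_n + 37y₁y_n, x₁y_n + y₁x_n) repeatedly.
  From (x_1, y_1) = (73, 12): x_2 = 73·73 + 37·12·12 = 10657; y_2 = 73·12 + 12·73 = 1752.
  From (x_2, y_2) = (10657, 1752): x_3 = 73·10657 + 37·12·1752 = 1555849; y_3 = 73·1752 + 12·10657 = 255780.
  From (x_3, y_3) = (1555849, 255780): x_4 = 73·1555849 + 37·12·255780 = 227143297; y_4 = 73·255780 + 12·1555849 = 37342128.
Step 3: Verify x_4² - 37·y_4² = 51594077372030209 - 51594077372030208 = 1 (should be 1). ✓

(x_1, y_1) = (73, 12); (x_4, y_4) = (227143297, 37342128).


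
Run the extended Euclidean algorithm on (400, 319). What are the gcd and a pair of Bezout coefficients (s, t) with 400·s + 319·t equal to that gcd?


Euclidean algorithm on (400, 319) — divide until remainder is 0:
  400 = 1 · 319 + 81
  319 = 3 · 81 + 76
  81 = 1 · 76 + 5
  76 = 15 · 5 + 1
  5 = 5 · 1 + 0
gcd(400, 319) = 1.
Track Bezout coefficients alongside the remainders: start with r₀ = 400 = a·1 + b·0 (s = 1, t = 0) and r₁ = 319 = a·0 + b·1 (s = 0, t = 1); each new remainder r_{k+1} = r_{k-1} − q_k·r_k inherits s_{k+1} = s_{k-1} − q_k·s_k, t_{k+1} = t_{k-1} − q_k·t_k, so r_k = a·s_k + b·t_k at every step:
  q = 1: r = 81, s = 1 − 1·0 = 1, t = 0 − 1·1 = -1  (check: 400·1 + 319·(-1) = 81)
  q = 3: r = 76, s = 0 − 3·1 = -3, t = 1 − 3·(-1) = 4  (check: 400·(-3) + 319·4 = 76)
  q = 1: r = 5, s = 1 − 1·(-3) = 4, t = -1 − 1·4 = -5  (check: 400·4 + 319·(-5) = 5)
  q = 15: r = 1, s = -3 − 15·4 = -63, t = 4 − 15·(-5) = 79  (check: 400·(-63) + 319·79 = 1)
The row with r = 1 (the gcd) gives the Bezout coefficients s = -63, t = 79.
Result: 400 · (-63) + 319 · (79) = 1.

gcd(400, 319) = 1; s = -63, t = 79 (check: 400·(-63) + 319·79 = 1).


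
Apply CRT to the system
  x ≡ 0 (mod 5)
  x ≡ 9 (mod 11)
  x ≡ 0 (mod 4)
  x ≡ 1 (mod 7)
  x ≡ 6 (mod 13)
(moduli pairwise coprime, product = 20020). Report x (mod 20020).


Product of moduli M = 5 · 11 · 4 · 7 · 13 = 20020.
Merge one congruence at a time:
  Start: x ≡ 0 (mod 5).
  Combine with x ≡ 9 (mod 11); new modulus lcm = 55.
    Write x = 0 + 5·t and substitute into x ≡ 9 (mod 11): 5·t ≡ 9 − 0 = 9 (mod 11).
    The inverse of 5 mod 11 is 9 (since 5·9 = 45 = 4·11 + 1), so t ≡ 9·9 = 81 ≡ 4 (mod 11).
    Then x = 0 + 5·4 = 20, valid modulo lcm(5, 11) = 55: x ≡ 20 (mod 55).
  Combine with x ≡ 0 (mod 4); new modulus lcm = 220.
    Write x = 20 + 55·t and substitute into x ≡ 0 (mod 4): 55·t ≡ 0 − 20 = -20 (mod 4).
    Reduce coefficients mod 4: 3·t ≡ 0 (mod 4).
    The inverse of 3 mod 4 is 3 (since 3·3 = 9 = 2·4 + 1), so t ≡ 3·0 = 0 ≡ 0 (mod 4).
    Then x = 20 + 55·0 = 20, valid modulo lcm(55, 4) = 220: x ≡ 20 (mod 220).
  Combine with x ≡ 1 (mod 7); new modulus lcm = 1540.
    Write x = 20 + 220·t and substitute into x ≡ 1 (mod 7): 220·t ≡ 1 − 20 = -19 (mod 7).
    Reduce coefficients mod 7: 3·t ≡ 2 (mod 7).
    The inverse of 3 mod 7 is 5 (since 3·5 = 15 = 2·7 + 1), so t ≡ 5·2 = 10 ≡ 3 (mod 7).
    Then x = 20 + 220·3 = 680, valid modulo lcm(220, 7) = 1540: x ≡ 680 (mod 1540).
  Combine with x ≡ 6 (mod 13); new modulus lcm = 20020.
    Write x = 680 + 1540·t and substitute into x ≡ 6 (mod 13): 1540·t ≡ 6 − 680 = -674 (mod 13).
    Reduce coefficients mod 13: 6·t ≡ 2 (mod 13).
    The inverse of 6 mod 13 is 11 (since 6·11 = 66 = 5·13 + 1), so t ≡ 11·2 = 22 ≡ 9 (mod 13).
    Then x = 680 + 1540·9 = 14540, valid modulo lcm(1540, 13) = 20020: x ≡ 14540 (mod 20020).
Verify against each original: 14540 mod 5 = 0, 14540 mod 11 = 9, 14540 mod 4 = 0, 14540 mod 7 = 1, 14540 mod 13 = 6.

x ≡ 14540 (mod 20020).


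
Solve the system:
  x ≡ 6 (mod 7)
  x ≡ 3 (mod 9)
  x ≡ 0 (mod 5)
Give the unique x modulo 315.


Moduli 7, 9, 5 are pairwise coprime; by CRT there is a unique solution modulo M = 7 · 9 · 5 = 315.
Solve pairwise, accumulating the modulus:
  Start with x ≡ 6 (mod 7).
  Combine with x ≡ 3 (mod 9): since gcd(7, 9) = 1, we get a unique residue mod 63.
    Write x = 6 + 7·t and substitute into x ≡ 3 (mod 9): 7·t ≡ 3 − 6 = -3 (mod 9).
    Reduce coefficients mod 9: 7·t ≡ 6 (mod 9).
    The inverse of 7 mod 9 is 4 (since 7·4 = 28 = 3·9 + 1), so t ≡ 4·6 = 24 ≡ 6 (mod 9).
    Then x = 6 + 7·6 = 48, valid modulo lcm(7, 9) = 63: x ≡ 48 (mod 63).
  Combine with x ≡ 0 (mod 5): since gcd(63, 5) = 1, we get a unique residue mod 315.
    Write x = 48 + 63·t and substitute into x ≡ 0 (mod 5): 63·t ≡ 0 − 48 = -48 (mod 5).
    Reduce coefficients mod 5: 3·t ≡ 2 (mod 5).
    The inverse of 3 mod 5 is 2 (since 3·2 = 6 = 1·5 + 1), so t ≡ 2·2 = 4 ≡ 4 (mod 5).
    Then x = 48 + 63·4 = 300, valid modulo lcm(63, 5) = 315: x ≡ 300 (mod 315).
Verify: 300 mod 7 = 6 ✓, 300 mod 9 = 3 ✓, 300 mod 5 = 0 ✓.

x ≡ 300 (mod 315).
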